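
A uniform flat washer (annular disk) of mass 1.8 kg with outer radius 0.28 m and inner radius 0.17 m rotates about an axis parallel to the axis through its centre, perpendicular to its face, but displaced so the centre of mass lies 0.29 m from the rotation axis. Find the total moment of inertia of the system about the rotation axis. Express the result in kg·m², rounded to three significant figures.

I_cm = (1/2)M(R²+r²) = (1/2)(1.8)[(0.28)² + (0.17)²] = 0.09657 kg·m²; centre at d = 0.29 m, so I = I_cm + Md² gives I = 0.09657 + (1.8)(0.29)² = 0.24795 kg·m².

0.248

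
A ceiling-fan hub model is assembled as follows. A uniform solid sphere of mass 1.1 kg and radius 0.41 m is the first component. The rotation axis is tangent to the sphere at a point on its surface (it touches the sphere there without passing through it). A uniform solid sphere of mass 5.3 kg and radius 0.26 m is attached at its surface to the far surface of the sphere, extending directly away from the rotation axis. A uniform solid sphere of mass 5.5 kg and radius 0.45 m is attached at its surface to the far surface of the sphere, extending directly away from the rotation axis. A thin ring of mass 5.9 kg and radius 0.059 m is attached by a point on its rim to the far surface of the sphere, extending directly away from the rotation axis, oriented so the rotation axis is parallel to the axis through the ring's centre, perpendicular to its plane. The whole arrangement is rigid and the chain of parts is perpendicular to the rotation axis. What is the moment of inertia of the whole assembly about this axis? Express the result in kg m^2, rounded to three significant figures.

Solid sphere: I_cm = (2/5)MR² = (2/5)(1.1)(0.41)² = 0.073964 kg m^2; centre at d = 0.41 m, so I = I_cm + Md² gives I = 0.073964 + (1.1)(0.41)² = 0.25887 kg m^2.
Solid sphere: I_cm = (2/5)MR² = (2/5)(5.3)(0.26)² = 0.14331 kg m^2; centre at d = 0.41 + 0.41 + 0.26 = 1.08 m, so I = I_cm + Md² gives I = 0.14331 + (5.3)(1.08)² = 6.3252 kg m^2.
Solid sphere: I_cm = (2/5)MR² = (2/5)(5.5)(0.45)² = 0.4455 kg m^2; centre at d = 0.41 + 0.41 + 0.26 + 0.26 + 0.45 = 1.79 m, so I = I_cm + Md² gives I = 0.4455 + (5.5)(1.79)² = 18.068 kg m^2.
Thin ring: I_cm = MR² = (5.9)(0.059)² = 0.020538 kg m^2; centre at d = 0.41 + 0.41 + 0.26 + 0.26 + 0.45 + 0.45 + 0.059 = 2.299 m, so I = I_cm + Md² gives I = 0.020538 + (5.9)(2.299)² = 31.204 kg m^2.
Total I = 0.25887 + 6.3252 + 18.068 + 31.204 = 55.857 kg m^2.

55.9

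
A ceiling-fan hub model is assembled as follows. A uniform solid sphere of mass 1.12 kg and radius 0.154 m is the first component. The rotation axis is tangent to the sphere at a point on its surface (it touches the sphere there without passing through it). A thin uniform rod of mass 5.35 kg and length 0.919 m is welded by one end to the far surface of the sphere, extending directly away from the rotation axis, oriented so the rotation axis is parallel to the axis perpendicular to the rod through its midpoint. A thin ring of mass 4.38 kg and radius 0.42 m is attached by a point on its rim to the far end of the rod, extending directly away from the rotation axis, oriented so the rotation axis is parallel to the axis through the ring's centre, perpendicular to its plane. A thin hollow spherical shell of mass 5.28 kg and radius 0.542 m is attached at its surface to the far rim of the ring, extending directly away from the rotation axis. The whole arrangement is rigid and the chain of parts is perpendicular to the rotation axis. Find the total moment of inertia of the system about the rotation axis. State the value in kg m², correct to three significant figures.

Solid sphere: I_cm = (2/5)MR² = (2/5)(1.12)(0.154)² = 0.010625 kg m²; centre at d = 0.154 m, so I = I_cm + Md² gives I = 0.010625 + (1.12)(0.154)² = 0.037187 kg m².
Thin rod: I_cm = (1/12)ML² = (1/12)(5.35)(0.919)² = 0.37653 kg m²; centre at d = 0.154 + 0.154 + 0.4595 = 0.7675 m, so I = I_cm + Md² gives I = 0.37653 + (5.35)(0.7675)² = 3.528 kg m².
Thin ring: I_cm = MR² = (4.38)(0.42)² = 0.77263 kg m²; centre at d = 0.154 + 0.154 + 0.4595 + 0.4595 + 0.42 = 1.647 m, so I = I_cm + Md² gives I = 0.77263 + (4.38)(1.647)² = 12.654 kg m².
Spherical shell: I_cm = (2/3)MR² = (2/3)(5.28)(0.542)² = 1.034 kg m²; centre at d = 0.154 + 0.154 + 0.4595 + 0.4595 + 0.42 + 0.42 + 0.542 = 2.609 m, so I = I_cm + Md² gives I = 1.034 + (5.28)(2.609)² = 36.974 kg m².
Total I = 0.037187 + 3.528 + 12.654 + 36.974 = 53.193 kg m².

53.2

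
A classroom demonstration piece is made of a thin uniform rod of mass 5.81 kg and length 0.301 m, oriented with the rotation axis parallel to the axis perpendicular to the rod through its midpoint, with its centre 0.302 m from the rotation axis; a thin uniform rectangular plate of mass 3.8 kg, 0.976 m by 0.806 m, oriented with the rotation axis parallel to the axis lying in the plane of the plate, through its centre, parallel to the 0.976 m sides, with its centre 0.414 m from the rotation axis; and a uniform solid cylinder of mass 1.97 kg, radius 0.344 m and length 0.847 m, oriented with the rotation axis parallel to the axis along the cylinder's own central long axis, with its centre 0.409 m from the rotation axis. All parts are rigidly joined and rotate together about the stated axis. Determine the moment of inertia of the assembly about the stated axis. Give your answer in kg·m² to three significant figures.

Thin rod: I_cm = (1/12)ML² = (1/12)(5.81)(0.301)² = 0.043866 kg·m²; centre at d = 0.302 m, so the parallel axis theorem gives I = 0.043866 + (5.81)(0.302)² = 0.57376 kg·m².
Rectangular plate: I_cm = (1/12)Mb² = (1/12)(3.8)(0.806)² = 0.20572 kg·m²; centre at d = 0.414 m, so the parallel axis theorem gives I = 0.20572 + (3.8)(0.414)² = 0.85702 kg·m².
Solid cylinder: I_cm = (1/2)MR² = (1/2)(1.97)(0.344)² = 0.11656 kg·m²; centre at d = 0.409 m, so the parallel axis theorem gives I = 0.11656 + (1.97)(0.409)² = 0.4461 kg·m².
Total I = 0.57376 + 0.85702 + 0.4461 = 1.8769 kg·m².

1.88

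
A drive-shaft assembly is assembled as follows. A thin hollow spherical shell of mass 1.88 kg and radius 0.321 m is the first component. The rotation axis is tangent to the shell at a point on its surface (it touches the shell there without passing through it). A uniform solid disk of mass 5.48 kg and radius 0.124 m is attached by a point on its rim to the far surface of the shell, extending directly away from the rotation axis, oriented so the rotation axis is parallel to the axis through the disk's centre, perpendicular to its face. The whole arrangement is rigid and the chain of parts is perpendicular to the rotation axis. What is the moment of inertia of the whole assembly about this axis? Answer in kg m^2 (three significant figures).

3.58

Spherical shell: I_cm = (2/3)MR² = (2/3)(1.88)(0.321)² = 0.12914 kg m^2; centre at d = 0.321 m, so the parallel axis theorem gives I = 0.12914 + (1.88)(0.321)² = 0.32286 kg m^2.
Solid disk: I_cm = (1/2)MR² = (1/2)(5.48)(0.124)² = 0.04213 kg m^2; centre at d = 0.321 + 0.321 + 0.124 = 0.766 m, so the parallel axis theorem gives I = 0.04213 + (5.48)(0.766)² = 3.2576 kg m^2.
Total I = 0.32286 + 3.2576 = 3.5804 kg m^2.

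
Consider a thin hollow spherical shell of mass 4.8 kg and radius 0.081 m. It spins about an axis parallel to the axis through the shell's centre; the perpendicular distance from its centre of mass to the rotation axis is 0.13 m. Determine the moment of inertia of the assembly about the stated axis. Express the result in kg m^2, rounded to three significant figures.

I_cm = (2/3)MR² = (2/3)(4.8)(0.081)² = 0.020995 kg m^2; centre at d = 0.13 m, so the parallel axis theorem gives I = 0.020995 + (4.8)(0.13)² = 0.10212 kg m^2.

0.102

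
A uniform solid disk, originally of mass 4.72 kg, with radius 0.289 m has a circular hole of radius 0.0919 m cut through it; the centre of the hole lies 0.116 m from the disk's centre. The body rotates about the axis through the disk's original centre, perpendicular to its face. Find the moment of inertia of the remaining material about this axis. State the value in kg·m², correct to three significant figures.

0.189

Unpierced body about its centre: I₀ = (1/2)MR² = (1/2)(4.72)(0.289)² = 0.19711 kg·m².
The removed disk has mass m = M·(r/R)² = (4.72)(0.0919/0.289)² = 0.47728 kg (same uniform areal density).
Its moment of inertia about the rotation axis (parallel-axis theorem): I_hole = (1/2)mr² + md² = (1/2)(0.47728)(0.0919)² + (0.47728)(0.116)² = 0.0084378 kg·m².
Treating the hole as negative mass, I = I₀ − I_hole = 0.19711 − 0.0084378 = 0.18867 kg·m².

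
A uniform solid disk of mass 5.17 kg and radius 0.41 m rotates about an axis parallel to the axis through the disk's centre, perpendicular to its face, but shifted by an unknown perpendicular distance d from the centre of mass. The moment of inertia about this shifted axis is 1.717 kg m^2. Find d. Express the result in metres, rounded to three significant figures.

About the centre-of-mass axis, I_cm = (1/2)MR² = (1/2)(5.17)(0.41)² = 0.43454 kg m^2.
Parallel axis theorem: I = I_cm + Md², so Md² = 1.717 − 0.43454 = 1.2825 kg m^2.
d = √(1.2825 / 5.17) = 0.49805 m.

0.498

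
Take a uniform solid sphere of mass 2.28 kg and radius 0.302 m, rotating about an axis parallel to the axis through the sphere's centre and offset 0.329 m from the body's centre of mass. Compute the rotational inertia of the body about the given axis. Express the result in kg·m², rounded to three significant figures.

I_cm = (2/5)MR² = (2/5)(2.28)(0.302)² = 0.083178 kg·m²; centre at d = 0.329 m, so the parallel axis theorem gives I = 0.083178 + (2.28)(0.329)² = 0.32997 kg·m².

0.330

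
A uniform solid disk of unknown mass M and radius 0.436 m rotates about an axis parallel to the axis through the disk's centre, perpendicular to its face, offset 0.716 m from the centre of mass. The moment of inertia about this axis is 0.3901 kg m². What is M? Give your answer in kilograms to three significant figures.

I = I_cm + Md² = (1/2)MR² + Md² = M·[0.5·(0.436)² + (0.716)²] = M·0.6077.
So M = 0.3901 / 0.6077 = 0.64192 kg.

0.642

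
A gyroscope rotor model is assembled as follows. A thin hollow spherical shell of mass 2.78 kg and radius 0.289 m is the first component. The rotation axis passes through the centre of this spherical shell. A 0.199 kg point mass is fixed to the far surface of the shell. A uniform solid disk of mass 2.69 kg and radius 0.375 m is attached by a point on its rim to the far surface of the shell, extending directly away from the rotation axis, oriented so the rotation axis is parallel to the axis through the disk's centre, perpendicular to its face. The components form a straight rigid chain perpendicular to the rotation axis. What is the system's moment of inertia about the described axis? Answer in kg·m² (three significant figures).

Spherical shell: I_cm = (2/3)MR² = (2/3)(2.78)(0.289)² = 0.15479 kg·m²; axis through the centre, so I = 0.15479 kg·m².
Point mass: I_cm = 0; centre at d = 0.289 m, so I = I_cm + Md² gives I = 0 + (0.199)(0.289)² = 0.016621 kg·m².
Solid disk: I_cm = (1/2)MR² = (1/2)(2.69)(0.375)² = 0.18914 kg·m²; centre at d = 0.289 + 0.375 = 0.664 m, so I = I_cm + Md² gives I = 0.18914 + (2.69)(0.664)² = 1.3752 kg·m².
Total I = 0.15479 + 0.016621 + 1.3752 = 1.5466 kg·m².

1.55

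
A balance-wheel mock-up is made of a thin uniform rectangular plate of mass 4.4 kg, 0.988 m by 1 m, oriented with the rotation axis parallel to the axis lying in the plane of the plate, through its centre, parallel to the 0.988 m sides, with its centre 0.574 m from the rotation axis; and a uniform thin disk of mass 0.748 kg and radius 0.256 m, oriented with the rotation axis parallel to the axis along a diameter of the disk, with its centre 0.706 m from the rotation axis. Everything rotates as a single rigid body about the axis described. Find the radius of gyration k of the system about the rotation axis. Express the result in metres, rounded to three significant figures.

0.654

Rectangular plate: I_cm = (1/12)Mb² = (1/12)(4.4)(1)² = 0.36667 kg m²; centre at d = 0.574 m, so I = I_cm + Md² gives I = 0.36667 + (4.4)(0.574)² = 1.8164 kg m².
Thin disk: I_cm = (1/4)MR² = (1/4)(0.748)(0.256)² = 0.012255 kg m²; centre at d = 0.706 m, so I = I_cm + Md² gives I = 0.012255 + (0.748)(0.706)² = 0.38509 kg m².
Total I = 2.2014 kg m²; total mass M = 5.148 kg.
k = √(I/M) = √(2.2014/5.148) = 0.65394 m.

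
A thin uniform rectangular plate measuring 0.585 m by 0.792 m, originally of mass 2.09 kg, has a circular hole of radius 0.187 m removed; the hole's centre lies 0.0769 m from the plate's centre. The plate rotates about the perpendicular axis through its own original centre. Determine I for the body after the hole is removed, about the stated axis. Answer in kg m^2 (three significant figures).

Unpierced body about its centre: I₀ = (1/12)M(a²+b²) = (1/12)(2.09)[(0.585)² + (0.792)²] = 0.16885 kg m^2.
The removed disk has mass m = M·πr²/(ab) = (2.09)·π(0.187)²/(0.585·0.792) = 0.49556 kg (same uniform areal density).
Its moment of inertia about the rotation axis (parallel-axis theorem): I_hole = (1/2)mr² + md² = (1/2)(0.49556)(0.187)² + (0.49556)(0.0769)² = 0.011595 kg m^2.
Treating the hole as negative mass, I = I₀ − I_hole = 0.16885 − 0.011595 = 0.15726 kg m^2.

0.157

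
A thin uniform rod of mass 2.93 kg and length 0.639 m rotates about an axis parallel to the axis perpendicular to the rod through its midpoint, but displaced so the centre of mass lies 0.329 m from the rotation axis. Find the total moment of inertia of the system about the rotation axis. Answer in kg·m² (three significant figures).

I_cm = (1/12)ML² = (1/12)(2.93)(0.639)² = 0.099698 kg·m²; centre at d = 0.329 m, so the parallel axis theorem gives I = 0.099698 + (2.93)(0.329)² = 0.41684 kg·m².

0.417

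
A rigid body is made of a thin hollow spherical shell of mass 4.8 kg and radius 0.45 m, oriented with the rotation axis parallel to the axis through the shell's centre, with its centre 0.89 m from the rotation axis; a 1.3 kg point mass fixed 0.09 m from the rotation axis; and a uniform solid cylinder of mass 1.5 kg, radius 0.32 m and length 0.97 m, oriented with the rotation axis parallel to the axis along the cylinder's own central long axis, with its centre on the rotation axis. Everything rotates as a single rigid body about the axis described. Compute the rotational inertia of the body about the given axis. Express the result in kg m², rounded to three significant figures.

Spherical shell: I_cm = (2/3)MR² = (2/3)(4.8)(0.45)² = 0.648 kg m²; centre at d = 0.89 m, so I = I_cm + Md² gives I = 0.648 + (4.8)(0.89)² = 4.4501 kg m².
Point mass: I_cm = 0; centre at d = 0.09 m, so I = I_cm + Md² gives I = 0 + (1.3)(0.09)² = 0.01053 kg m².
Solid cylinder: I_cm = (1/2)MR² = (1/2)(1.5)(0.32)² = 0.0768 kg m²; axis through the centre, so I = 0.0768 kg m².
Total I = 4.4501 + 0.01053 + 0.0768 = 4.5374 kg m².

4.54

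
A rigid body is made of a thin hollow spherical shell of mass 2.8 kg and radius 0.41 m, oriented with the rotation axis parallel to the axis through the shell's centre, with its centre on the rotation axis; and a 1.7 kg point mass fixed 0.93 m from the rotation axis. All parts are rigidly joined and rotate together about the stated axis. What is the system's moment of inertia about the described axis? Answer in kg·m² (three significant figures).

1.78

Spherical shell: I_cm = (2/3)MR² = (2/3)(2.8)(0.41)² = 0.31379 kg·m²; axis through the centre, so I = 0.31379 kg·m².
Point mass: I_cm = 0; centre at d = 0.93 m, so I = I_cm + Md² gives I = 0 + (1.7)(0.93)² = 1.4703 kg·m².
Total I = 0.31379 + 1.4703 = 1.7841 kg·m².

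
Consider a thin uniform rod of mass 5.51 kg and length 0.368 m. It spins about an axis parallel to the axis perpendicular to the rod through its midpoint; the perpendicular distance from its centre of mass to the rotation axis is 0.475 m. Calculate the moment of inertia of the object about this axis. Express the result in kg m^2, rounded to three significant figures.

I_cm = (1/12)ML² = (1/12)(5.51)(0.368)² = 0.062182 kg m^2; centre at d = 0.475 m, so I = I_cm + Md² gives I = 0.062182 + (5.51)(0.475)² = 1.3054 kg m^2.

1.31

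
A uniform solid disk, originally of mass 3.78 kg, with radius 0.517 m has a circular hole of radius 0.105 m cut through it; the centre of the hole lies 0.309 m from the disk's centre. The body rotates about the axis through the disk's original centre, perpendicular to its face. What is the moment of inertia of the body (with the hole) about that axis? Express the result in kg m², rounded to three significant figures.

Unpierced body about its centre: I₀ = (1/2)MR² = (1/2)(3.78)(0.517)² = 0.50518 kg m².
The removed disk has mass m = M·(r/R)² = (3.78)(0.105/0.517)² = 0.15592 kg (same uniform areal density).
Its moment of inertia about the rotation axis (parallel-axis theorem): I_hole = (1/2)mr² + md² = (1/2)(0.15592)(0.105)² + (0.15592)(0.309)² = 0.015746 kg m².
Treating the hole as negative mass, I = I₀ − I_hole = 0.50518 − 0.015746 = 0.48943 kg m².

0.489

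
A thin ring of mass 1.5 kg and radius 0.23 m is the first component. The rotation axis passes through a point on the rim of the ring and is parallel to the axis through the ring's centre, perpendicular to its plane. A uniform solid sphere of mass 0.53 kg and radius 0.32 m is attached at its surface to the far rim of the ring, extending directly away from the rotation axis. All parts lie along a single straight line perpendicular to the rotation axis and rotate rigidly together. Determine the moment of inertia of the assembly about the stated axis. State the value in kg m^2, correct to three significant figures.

Thin ring: I_cm = MR² = (1.5)(0.23)² = 0.07935 kg m^2; centre at d = 0.23 m, so I = I_cm + Md² gives I = 0.07935 + (1.5)(0.23)² = 0.1587 kg m^2.
Solid sphere: I_cm = (2/5)MR² = (2/5)(0.53)(0.32)² = 0.021709 kg m^2; centre at d = 0.23 + 0.23 + 0.32 = 0.78 m, so I = I_cm + Md² gives I = 0.021709 + (0.53)(0.78)² = 0.34416 kg m^2.
Total I = 0.1587 + 0.34416 = 0.50286 kg m^2.

0.503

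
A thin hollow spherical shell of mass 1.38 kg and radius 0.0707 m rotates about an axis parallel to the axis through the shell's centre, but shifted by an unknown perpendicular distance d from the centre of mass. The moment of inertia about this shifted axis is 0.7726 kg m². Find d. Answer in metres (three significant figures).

About the centre-of-mass axis, I_cm = (2/3)MR² = (2/3)(1.38)(0.0707)² = 0.0045986 kg m².
Parallel axis theorem: I = I_cm + Md², so Md² = 0.7726 − 0.0045986 = 0.768 kg m².
d = √(0.768 / 1.38) = 0.746 m.

0.746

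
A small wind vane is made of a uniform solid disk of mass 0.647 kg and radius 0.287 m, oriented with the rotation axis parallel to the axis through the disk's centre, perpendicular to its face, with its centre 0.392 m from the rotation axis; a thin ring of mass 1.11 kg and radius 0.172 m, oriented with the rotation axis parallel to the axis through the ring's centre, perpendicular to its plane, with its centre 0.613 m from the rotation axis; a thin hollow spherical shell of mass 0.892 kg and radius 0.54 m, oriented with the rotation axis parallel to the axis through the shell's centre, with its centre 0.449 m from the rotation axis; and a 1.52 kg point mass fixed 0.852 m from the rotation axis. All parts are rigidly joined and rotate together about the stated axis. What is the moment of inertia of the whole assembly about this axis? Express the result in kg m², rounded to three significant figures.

2.03

Solid disk: I_cm = (1/2)MR² = (1/2)(0.647)(0.287)² = 0.026646 kg m²; centre at d = 0.392 m, so I = I_cm + Md² gives I = 0.026646 + (0.647)(0.392)² = 0.12607 kg m².
Thin ring: I_cm = MR² = (1.11)(0.172)² = 0.032838 kg m²; centre at d = 0.613 m, so I = I_cm + Md² gives I = 0.032838 + (1.11)(0.613)² = 0.44994 kg m².
Spherical shell: I_cm = (2/3)MR² = (2/3)(0.892)(0.54)² = 0.1734 kg m²; centre at d = 0.449 m, so I = I_cm + Md² gives I = 0.1734 + (0.892)(0.449)² = 0.35323 kg m².
Point mass: I_cm = 0; centre at d = 0.852 m, so I = I_cm + Md² gives I = 0 + (1.52)(0.852)² = 1.1034 kg m².
Total I = 0.12607 + 0.44994 + 0.35323 + 1.1034 = 2.0326 kg m².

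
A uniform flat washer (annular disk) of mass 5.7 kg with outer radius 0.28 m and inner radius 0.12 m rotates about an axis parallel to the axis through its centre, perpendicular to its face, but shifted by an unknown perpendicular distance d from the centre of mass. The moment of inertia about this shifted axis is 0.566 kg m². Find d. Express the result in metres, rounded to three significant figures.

0.230

About the centre-of-mass axis, I_cm = (1/2)M(R²+r²) = (1/2)(5.7)[(0.28)² + (0.12)²] = 0.26448 kg m².
Parallel axis theorem: I = I_cm + Md², so Md² = 0.566 − 0.26448 = 0.30152 kg m².
d = √(0.30152 / 5.7) = 0.23 m.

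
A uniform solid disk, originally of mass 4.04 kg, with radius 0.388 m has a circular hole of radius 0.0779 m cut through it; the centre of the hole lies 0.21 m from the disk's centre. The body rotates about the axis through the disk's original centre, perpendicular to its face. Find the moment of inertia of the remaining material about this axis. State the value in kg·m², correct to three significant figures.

Unpierced body about its centre: I₀ = (1/2)MR² = (1/2)(4.04)(0.388)² = 0.3041 kg·m².
The removed disk has mass m = M·(r/R)² = (4.04)(0.0779/0.388)² = 0.16285 kg (same uniform areal density).
Its moment of inertia about the rotation axis (parallel-axis theorem): I_hole = (1/2)mr² + md² = (1/2)(0.16285)(0.0779)² + (0.16285)(0.21)² = 0.0076759 kg·m².
Treating the hole as negative mass, I = I₀ − I_hole = 0.3041 − 0.0076759 = 0.29642 kg·m².

0.296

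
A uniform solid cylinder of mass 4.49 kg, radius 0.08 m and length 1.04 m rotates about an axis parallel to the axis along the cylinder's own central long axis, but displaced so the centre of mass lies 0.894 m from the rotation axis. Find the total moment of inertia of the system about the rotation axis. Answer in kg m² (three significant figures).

3.60

I_cm = (1/2)MR² = (1/2)(4.49)(0.08)² = 0.014368 kg m²; centre at d = 0.894 m, so the parallel axis theorem gives I = 0.014368 + (4.49)(0.894)² = 3.6029 kg m².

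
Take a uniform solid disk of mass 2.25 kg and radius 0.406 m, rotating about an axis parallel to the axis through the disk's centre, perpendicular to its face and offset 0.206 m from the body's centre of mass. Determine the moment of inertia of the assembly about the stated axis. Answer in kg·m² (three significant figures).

I_cm = (1/2)MR² = (1/2)(2.25)(0.406)² = 0.18544 kg·m²; centre at d = 0.206 m, so the parallel axis theorem gives I = 0.18544 + (2.25)(0.206)² = 0.28092 kg·m².

0.281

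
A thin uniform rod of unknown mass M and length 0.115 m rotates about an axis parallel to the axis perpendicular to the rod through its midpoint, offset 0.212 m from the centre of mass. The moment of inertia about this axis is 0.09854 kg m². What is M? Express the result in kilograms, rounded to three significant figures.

2.14

I = I_cm + Md² = (1/12)ML² + Md² = M·[0.0833333·(0.115)² + (0.212)²] = M·0.046046.
So M = 0.09854 / 0.046046 = 2.14 kg.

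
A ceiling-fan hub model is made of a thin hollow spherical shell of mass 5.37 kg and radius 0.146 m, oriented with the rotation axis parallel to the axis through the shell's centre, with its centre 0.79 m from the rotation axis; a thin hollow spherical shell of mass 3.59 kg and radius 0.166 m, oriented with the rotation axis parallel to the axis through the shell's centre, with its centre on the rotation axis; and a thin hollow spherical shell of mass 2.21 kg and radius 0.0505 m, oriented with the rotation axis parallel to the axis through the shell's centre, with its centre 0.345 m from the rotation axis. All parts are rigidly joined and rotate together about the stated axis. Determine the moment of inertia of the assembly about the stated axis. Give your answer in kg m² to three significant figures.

3.76

Spherical shell: I_cm = (2/3)MR² = (2/3)(5.37)(0.146)² = 0.076311 kg m²; centre at d = 0.79 m, so the parallel axis theorem gives I = 0.076311 + (5.37)(0.79)² = 3.4277 kg m².
Spherical shell: I_cm = (2/3)MR² = (2/3)(3.59)(0.166)² = 0.065951 kg m²; axis through the centre, so I = 0.065951 kg m².
Spherical shell: I_cm = (2/3)MR² = (2/3)(2.21)(0.0505)² = 0.0037574 kg m²; centre at d = 0.345 m, so the parallel axis theorem gives I = 0.0037574 + (2.21)(0.345)² = 0.2668 kg m².
Total I = 3.4277 + 0.065951 + 0.2668 = 3.7605 kg m².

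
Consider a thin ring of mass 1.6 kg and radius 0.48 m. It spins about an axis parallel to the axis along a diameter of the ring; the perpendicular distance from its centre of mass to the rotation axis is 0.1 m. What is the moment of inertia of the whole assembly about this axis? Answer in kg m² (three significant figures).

0.200

I_cm = (1/2)MR² = (1/2)(1.6)(0.48)² = 0.18432 kg m²; centre at d = 0.1 m, so I = I_cm + Md² gives I = 0.18432 + (1.6)(0.1)² = 0.20032 kg m².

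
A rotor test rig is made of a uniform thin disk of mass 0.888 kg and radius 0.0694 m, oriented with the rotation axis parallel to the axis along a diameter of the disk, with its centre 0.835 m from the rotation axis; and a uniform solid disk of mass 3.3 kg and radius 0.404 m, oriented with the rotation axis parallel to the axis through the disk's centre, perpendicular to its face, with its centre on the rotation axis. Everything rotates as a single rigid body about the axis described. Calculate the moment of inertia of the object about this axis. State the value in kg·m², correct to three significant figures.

0.890

Thin disk: I_cm = (1/4)MR² = (1/4)(0.888)(0.0694)² = 0.0010692 kg·m²; centre at d = 0.835 m, so I = I_cm + Md² gives I = 0.0010692 + (0.888)(0.835)² = 0.62021 kg·m².
Solid disk: I_cm = (1/2)MR² = (1/2)(3.3)(0.404)² = 0.26931 kg·m²; axis through the centre, so I = 0.26931 kg·m².
Total I = 0.62021 + 0.26931 = 0.88951 kg·m².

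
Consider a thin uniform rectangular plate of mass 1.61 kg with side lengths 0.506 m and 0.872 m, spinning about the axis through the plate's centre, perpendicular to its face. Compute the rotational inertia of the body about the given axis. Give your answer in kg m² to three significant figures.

I_cm = (1/12)M(a²+b²) = (1/12)(1.61)[(0.506)² + (0.872)²] = 0.13637 kg m²; axis through the centre, so I = 0.13637 kg m².

0.136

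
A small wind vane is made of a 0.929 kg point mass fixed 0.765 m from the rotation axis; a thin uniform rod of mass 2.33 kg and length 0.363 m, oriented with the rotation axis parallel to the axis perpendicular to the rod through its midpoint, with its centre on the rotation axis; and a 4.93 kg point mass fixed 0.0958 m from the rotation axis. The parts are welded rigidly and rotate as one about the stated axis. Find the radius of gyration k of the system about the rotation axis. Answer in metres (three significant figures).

Point mass: I_cm = 0; centre at d = 0.765 m, so the parallel axis theorem gives I = 0 + (0.929)(0.765)² = 0.54367 kg m².
Thin rod: I_cm = (1/12)ML² = (1/12)(2.33)(0.363)² = 0.025585 kg m²; axis through the centre, so I = 0.025585 kg m².
Point mass: I_cm = 0; centre at d = 0.0958 m, so the parallel axis theorem gives I = 0 + (4.93)(0.0958)² = 0.045246 kg m².
Total I = 0.6145 kg m²; total mass M = 8.189 kg.
k = √(I/M) = √(0.6145/8.189) = 0.27393 m.

0.274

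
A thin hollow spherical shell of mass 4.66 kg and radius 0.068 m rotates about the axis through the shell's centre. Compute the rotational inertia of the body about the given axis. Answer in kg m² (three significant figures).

0.0144

I_cm = (2/3)MR² = (2/3)(4.66)(0.068)² = 0.014365 kg m²; axis through the centre, so I = 0.014365 kg m².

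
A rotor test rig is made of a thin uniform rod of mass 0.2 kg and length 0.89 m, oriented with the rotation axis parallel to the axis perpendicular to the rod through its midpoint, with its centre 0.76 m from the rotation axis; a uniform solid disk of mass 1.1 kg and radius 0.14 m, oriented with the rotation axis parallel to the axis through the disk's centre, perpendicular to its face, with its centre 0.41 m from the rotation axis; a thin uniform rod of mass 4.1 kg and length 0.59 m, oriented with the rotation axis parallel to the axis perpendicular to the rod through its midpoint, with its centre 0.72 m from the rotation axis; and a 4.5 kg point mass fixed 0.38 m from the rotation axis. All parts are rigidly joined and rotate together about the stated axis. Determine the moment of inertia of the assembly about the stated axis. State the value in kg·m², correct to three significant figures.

Thin rod: I_cm = (1/12)ML² = (1/12)(0.2)(0.89)² = 0.013202 kg·m²; centre at d = 0.76 m, so I = I_cm + Md² gives I = 0.013202 + (0.2)(0.76)² = 0.12872 kg·m².
Solid disk: I_cm = (1/2)MR² = (1/2)(1.1)(0.14)² = 0.01078 kg·m²; centre at d = 0.41 m, so I = I_cm + Md² gives I = 0.01078 + (1.1)(0.41)² = 0.19569 kg·m².
Thin rod: I_cm = (1/12)ML² = (1/12)(4.1)(0.59)² = 0.11893 kg·m²; centre at d = 0.72 m, so I = I_cm + Md² gives I = 0.11893 + (4.1)(0.72)² = 2.2444 kg·m².
Point mass: I_cm = 0; centre at d = 0.38 m, so I = I_cm + Md² gives I = 0 + (4.5)(0.38)² = 0.6498 kg·m².
Total I = 0.12872 + 0.19569 + 2.2444 + 0.6498 = 3.2186 kg·m².

3.22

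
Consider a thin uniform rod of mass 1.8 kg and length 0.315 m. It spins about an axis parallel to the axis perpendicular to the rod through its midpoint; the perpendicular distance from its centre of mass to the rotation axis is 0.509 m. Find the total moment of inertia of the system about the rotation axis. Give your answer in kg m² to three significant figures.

I_cm = (1/12)ML² = (1/12)(1.8)(0.315)² = 0.014884 kg m²; centre at d = 0.509 m, so I = I_cm + Md² gives I = 0.014884 + (1.8)(0.509)² = 0.48123 kg m².

0.481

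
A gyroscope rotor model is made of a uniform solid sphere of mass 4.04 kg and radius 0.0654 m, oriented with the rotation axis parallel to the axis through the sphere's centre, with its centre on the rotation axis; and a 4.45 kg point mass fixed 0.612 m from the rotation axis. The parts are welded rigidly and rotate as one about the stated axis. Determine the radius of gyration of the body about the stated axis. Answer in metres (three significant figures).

Solid sphere: I_cm = (2/5)MR² = (2/5)(4.04)(0.0654)² = 0.0069119 kg·m²; axis through the centre, so I = 0.0069119 kg·m².
Point mass: I_cm = 0; centre at d = 0.612 m, so the parallel axis theorem gives I = 0 + (4.45)(0.612)² = 1.6667 kg·m².
Total I = 1.6736 kg·m²; total mass M = 8.49 kg.
k = √(I/M) = √(1.6736/8.49) = 0.44399 m.

0.444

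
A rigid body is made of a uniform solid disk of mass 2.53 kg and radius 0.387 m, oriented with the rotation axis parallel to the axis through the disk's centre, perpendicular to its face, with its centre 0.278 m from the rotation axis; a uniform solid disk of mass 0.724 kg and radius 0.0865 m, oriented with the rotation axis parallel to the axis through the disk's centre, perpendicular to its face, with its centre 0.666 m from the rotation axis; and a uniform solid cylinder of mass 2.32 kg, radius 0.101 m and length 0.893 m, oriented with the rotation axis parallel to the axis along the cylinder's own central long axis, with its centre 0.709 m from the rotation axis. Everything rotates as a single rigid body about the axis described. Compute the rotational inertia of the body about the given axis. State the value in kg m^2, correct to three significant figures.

Solid disk: I_cm = (1/2)MR² = (1/2)(2.53)(0.387)² = 0.18946 kg m^2; centre at d = 0.278 m, so the parallel axis theorem gives I = 0.18946 + (2.53)(0.278)² = 0.38499 kg m^2.
Solid disk: I_cm = (1/2)MR² = (1/2)(0.724)(0.0865)² = 0.0027086 kg m^2; centre at d = 0.666 m, so the parallel axis theorem gives I = 0.0027086 + (0.724)(0.666)² = 0.32384 kg m^2.
Solid cylinder: I_cm = (1/2)MR² = (1/2)(2.32)(0.101)² = 0.011833 kg m^2; centre at d = 0.709 m, so the parallel axis theorem gives I = 0.011833 + (2.32)(0.709)² = 1.1781 kg m^2.
Total I = 0.38499 + 0.32384 + 1.1781 = 1.8869 kg m^2.

1.89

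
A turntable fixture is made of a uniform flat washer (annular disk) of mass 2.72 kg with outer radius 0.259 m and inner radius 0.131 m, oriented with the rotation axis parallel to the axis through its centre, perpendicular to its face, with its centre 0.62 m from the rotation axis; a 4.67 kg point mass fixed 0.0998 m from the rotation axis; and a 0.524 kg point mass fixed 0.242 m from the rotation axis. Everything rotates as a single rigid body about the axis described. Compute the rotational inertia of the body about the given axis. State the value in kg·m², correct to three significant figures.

1.24

Annular disk: I_cm = (1/2)M(R²+r²) = (1/2)(2.72)[(0.259)² + (0.131)²] = 0.11457 kg·m²; centre at d = 0.62 m, so the parallel axis theorem gives I = 0.11457 + (2.72)(0.62)² = 1.1601 kg·m².
Point mass: I_cm = 0; centre at d = 0.0998 m, so the parallel axis theorem gives I = 0 + (4.67)(0.0998)² = 0.046513 kg·m².
Point mass: I_cm = 0; centre at d = 0.242 m, so the parallel axis theorem gives I = 0 + (0.524)(0.242)² = 0.030688 kg·m².
Total I = 1.1601 + 0.046513 + 0.030688 = 1.2373 kg·m².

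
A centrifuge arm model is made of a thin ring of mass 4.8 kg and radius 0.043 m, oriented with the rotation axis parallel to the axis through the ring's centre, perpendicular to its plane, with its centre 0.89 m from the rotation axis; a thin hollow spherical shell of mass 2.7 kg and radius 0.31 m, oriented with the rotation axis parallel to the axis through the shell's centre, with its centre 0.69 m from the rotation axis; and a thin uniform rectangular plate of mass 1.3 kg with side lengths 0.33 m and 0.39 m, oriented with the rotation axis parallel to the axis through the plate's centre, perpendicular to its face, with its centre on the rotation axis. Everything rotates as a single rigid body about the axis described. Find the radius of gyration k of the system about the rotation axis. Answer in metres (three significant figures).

Thin ring: I_cm = MR² = (4.8)(0.043)² = 0.0088752 kg m²; centre at d = 0.89 m, so the parallel axis theorem gives I = 0.0088752 + (4.8)(0.89)² = 3.811 kg m².
Spherical shell: I_cm = (2/3)MR² = (2/3)(2.7)(0.31)² = 0.17298 kg m²; centre at d = 0.69 m, so the parallel axis theorem gives I = 0.17298 + (2.7)(0.69)² = 1.4585 kg m².
Rectangular plate: I_cm = (1/12)M(a²+b²) = (1/12)(1.3)[(0.33)² + (0.39)²] = 0.028275 kg m²; axis through the centre, so I = 0.028275 kg m².
Total I = 5.2977 kg m²; total mass M = 8.8 kg.
k = √(I/M) = √(5.2977/8.8) = 0.77589 m.

0.776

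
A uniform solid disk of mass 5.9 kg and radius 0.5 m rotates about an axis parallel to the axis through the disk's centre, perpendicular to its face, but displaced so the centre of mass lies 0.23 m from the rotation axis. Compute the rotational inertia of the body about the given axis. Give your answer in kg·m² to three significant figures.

I_cm = (1/2)MR² = (1/2)(5.9)(0.5)² = 0.7375 kg·m²; centre at d = 0.23 m, so the parallel axis theorem gives I = 0.7375 + (5.9)(0.23)² = 1.0496 kg·m².

1.05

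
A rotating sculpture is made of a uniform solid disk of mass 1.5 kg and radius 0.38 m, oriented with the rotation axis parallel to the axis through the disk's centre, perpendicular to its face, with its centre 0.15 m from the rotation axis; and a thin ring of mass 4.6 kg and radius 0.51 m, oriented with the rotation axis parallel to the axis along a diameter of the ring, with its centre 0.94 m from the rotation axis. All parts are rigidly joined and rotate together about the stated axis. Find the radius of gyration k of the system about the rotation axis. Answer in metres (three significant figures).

Solid disk: I_cm = (1/2)MR² = (1/2)(1.5)(0.38)² = 0.1083 kg m^2; centre at d = 0.15 m, so I = I_cm + Md² gives I = 0.1083 + (1.5)(0.15)² = 0.14205 kg m^2.
Thin ring: I_cm = (1/2)MR² = (1/2)(4.6)(0.51)² = 0.59823 kg m^2; centre at d = 0.94 m, so I = I_cm + Md² gives I = 0.59823 + (4.6)(0.94)² = 4.6628 kg m^2.
Total I = 4.8048 kg m^2; total mass M = 6.1 kg.
k = √(I/M) = √(4.8048/6.1) = 0.88751 m.

0.888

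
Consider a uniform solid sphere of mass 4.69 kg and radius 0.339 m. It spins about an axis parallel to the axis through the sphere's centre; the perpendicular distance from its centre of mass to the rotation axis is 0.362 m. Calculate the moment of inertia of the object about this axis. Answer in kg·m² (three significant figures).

0.830

I_cm = (2/5)MR² = (2/5)(4.69)(0.339)² = 0.21559 kg·m²; centre at d = 0.362 m, so I = I_cm + Md² gives I = 0.21559 + (4.69)(0.362)² = 0.83019 kg·m².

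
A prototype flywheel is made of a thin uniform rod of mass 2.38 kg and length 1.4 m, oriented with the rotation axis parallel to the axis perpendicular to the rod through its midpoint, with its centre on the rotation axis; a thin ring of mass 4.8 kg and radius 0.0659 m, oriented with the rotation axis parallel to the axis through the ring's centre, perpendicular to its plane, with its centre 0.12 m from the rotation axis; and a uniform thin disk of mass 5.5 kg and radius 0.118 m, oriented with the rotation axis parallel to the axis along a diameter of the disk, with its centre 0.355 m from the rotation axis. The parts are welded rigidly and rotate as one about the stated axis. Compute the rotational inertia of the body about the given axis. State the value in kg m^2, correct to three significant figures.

Thin rod: I_cm = (1/12)ML² = (1/12)(2.38)(1.4)² = 0.38873 kg m^2; axis through the centre, so I = 0.38873 kg m^2.
Thin ring: I_cm = MR² = (4.8)(0.0659)² = 0.020845 kg m^2; centre at d = 0.12 m, so the parallel axis theorem gives I = 0.020845 + (4.8)(0.12)² = 0.089965 kg m^2.
Thin disk: I_cm = (1/4)MR² = (1/4)(5.5)(0.118)² = 0.019145 kg m^2; centre at d = 0.355 m, so the parallel axis theorem gives I = 0.019145 + (5.5)(0.355)² = 0.71228 kg m^2.
Total I = 0.38873 + 0.089965 + 0.71228 = 1.191 kg m^2.

1.19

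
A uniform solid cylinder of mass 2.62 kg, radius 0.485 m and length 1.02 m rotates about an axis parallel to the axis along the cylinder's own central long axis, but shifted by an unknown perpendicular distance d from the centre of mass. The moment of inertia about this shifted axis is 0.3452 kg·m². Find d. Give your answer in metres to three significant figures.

0.119

About the centre-of-mass axis, I_cm = (1/2)MR² = (1/2)(2.62)(0.485)² = 0.30814 kg·m².
Parallel axis theorem: I = I_cm + Md², so Md² = 0.3452 − 0.30814 = 0.037055 kg·m².
d = √(0.037055 / 2.62) = 0.11893 m.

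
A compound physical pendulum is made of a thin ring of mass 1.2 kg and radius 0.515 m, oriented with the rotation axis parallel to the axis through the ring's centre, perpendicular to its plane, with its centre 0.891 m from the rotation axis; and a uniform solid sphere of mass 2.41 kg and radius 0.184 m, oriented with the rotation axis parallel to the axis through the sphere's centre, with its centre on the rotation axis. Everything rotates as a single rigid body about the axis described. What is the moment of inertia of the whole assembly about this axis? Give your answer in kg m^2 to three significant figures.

Thin ring: I_cm = MR² = (1.2)(0.515)² = 0.31827 kg m^2; centre at d = 0.891 m, so I = I_cm + Md² gives I = 0.31827 + (1.2)(0.891)² = 1.2709 kg m^2.
Solid sphere: I_cm = (2/5)MR² = (2/5)(2.41)(0.184)² = 0.032637 kg m^2; axis through the centre, so I = 0.032637 kg m^2.
Total I = 1.2709 + 0.032637 = 1.3036 kg m^2.

1.30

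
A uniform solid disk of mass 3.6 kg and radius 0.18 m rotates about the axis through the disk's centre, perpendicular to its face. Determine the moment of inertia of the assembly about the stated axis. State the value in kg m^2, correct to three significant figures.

I_cm = (1/2)MR² = (1/2)(3.6)(0.18)² = 0.05832 kg m^2; axis through the centre, so I = 0.05832 kg m^2.

0.0583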